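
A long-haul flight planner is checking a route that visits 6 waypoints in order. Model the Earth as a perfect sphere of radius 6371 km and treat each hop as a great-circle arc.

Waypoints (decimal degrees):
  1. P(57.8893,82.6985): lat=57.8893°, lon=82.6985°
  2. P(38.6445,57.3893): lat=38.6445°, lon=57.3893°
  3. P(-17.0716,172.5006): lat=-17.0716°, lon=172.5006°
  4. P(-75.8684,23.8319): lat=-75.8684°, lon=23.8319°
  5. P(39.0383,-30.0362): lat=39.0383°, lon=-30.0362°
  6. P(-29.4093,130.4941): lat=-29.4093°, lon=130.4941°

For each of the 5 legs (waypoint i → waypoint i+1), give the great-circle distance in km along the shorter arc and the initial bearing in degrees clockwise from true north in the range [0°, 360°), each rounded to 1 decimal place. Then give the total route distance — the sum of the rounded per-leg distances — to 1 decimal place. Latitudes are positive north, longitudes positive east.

Leg 1: φ1=1.0103589, φ2=0.6744738, Δφ=-0.3358851, Δλ=-0.4417289 rad; a=sin²(Δφ/2)+cosφ1·cosφ2·sin²(Δλ/2)=0.0478655527; c=2·atan2(√a, √(1-a))=0.441132060; dist=6371·c=2810.452 ≈ 2810.5 km; running total=2810.5 km
Leg 1 bearing: y=sinΔλ·cosφ2=-0.33389512, x=cosφ1·sinφ2-sinφ1·cosφ2·cosΔλ=-0.26610489; θ=atan2(y, x)=-128.5538° <0 so +360° → 231.4462° ≈ 231.4°
Leg 2: φ1=0.6744738, φ2=-0.2979556, Δφ=-0.9724294, Δλ=2.0090712 rad; a=sin²(Δφ/2)+cosφ1·cosφ2·sin²(Δλ/2)=0.7500891732; c=2·atan2(√a, √(1-a))=2.094601051; dist=6371·c=13344.703 ≈ 13344.7 km; running total=16155.2 km
Leg 2 bearing: y=sinΔλ·cosφ2=0.86558822, x=cosφ1·sinφ2-sinφ1·cosφ2·cosΔλ=0.02405529; θ=atan2(y, x)=88.4081° ≈ 88.4°
Leg 3: φ1=-0.2979556, φ2=-1.3241534, Δφ=-1.0261977, Δλ=-2.5947583 rad; a=sin²(Δφ/2)+cosφ1·cosφ2·sin²(Δλ/2)=0.4573376885; c=2·atan2(√a, √(1-a))=1.485367832; dist=6371·c=9463.278 ≈ 9463.3 km; running total=25618.5 km
Leg 3 bearing: y=sinΔλ·cosφ2=-0.12695448, x=cosφ1·sinφ2-sinφ1·cosφ2·cosΔλ=-0.98823189; θ=atan2(y, x)=-172.6795° <0 so +360° → 187.3205° ≈ 187.3°
Leg 4: φ1=-1.3241534, φ2=0.6813469, Δφ=2.0055002, Δλ=-0.9401757 rad; a=sin²(Δφ/2)+cosφ1·cosφ2·sin²(Δλ/2)=0.7494801486; c=2·atan2(√a, √(1-a))=2.093194973; dist=6371·c=13335.745 ≈ 13335.7 km; running total=38954.2 km
Leg 4 bearing: y=sinΔλ·cosφ2=-0.62733114, x=cosφ1·sinφ2-sinφ1·cosφ2·cosΔλ=0.59790824; θ=atan2(y, x)=-46.3756° <0 so +360° → 313.6244° ≈ 313.6°
Leg 5: φ1=0.6813469, φ2=-0.5132891, Δφ=-1.1946360, Δλ=2.8017823 rad; a=sin²(Δφ/2)+cosφ1·cosφ2·sin²(Δλ/2)=0.9736101346; c=2·atan2(√a, √(1-a))=2.815247249; dist=6371·c=17935.940 ≈ 17935.9 km; running total=56890.1 km
Leg 5 bearing: y=sinΔλ·cosφ2=0.29035624, x=cosφ1·sinφ2-sinφ1·cosφ2·cosΔλ=0.13589339; θ=atan2(y, x)=64.9193° ≈ 64.9°

Leg 1: dist=2810.5 km, bearing=231.4°
Leg 2: dist=13344.7 km, bearing=88.4°
Leg 3: dist=9463.3 km, bearing=187.3°
Leg 4: dist=13335.7 km, bearing=313.6°
Leg 5: dist=17935.9 km, bearing=64.9°
Total: 56890.1 km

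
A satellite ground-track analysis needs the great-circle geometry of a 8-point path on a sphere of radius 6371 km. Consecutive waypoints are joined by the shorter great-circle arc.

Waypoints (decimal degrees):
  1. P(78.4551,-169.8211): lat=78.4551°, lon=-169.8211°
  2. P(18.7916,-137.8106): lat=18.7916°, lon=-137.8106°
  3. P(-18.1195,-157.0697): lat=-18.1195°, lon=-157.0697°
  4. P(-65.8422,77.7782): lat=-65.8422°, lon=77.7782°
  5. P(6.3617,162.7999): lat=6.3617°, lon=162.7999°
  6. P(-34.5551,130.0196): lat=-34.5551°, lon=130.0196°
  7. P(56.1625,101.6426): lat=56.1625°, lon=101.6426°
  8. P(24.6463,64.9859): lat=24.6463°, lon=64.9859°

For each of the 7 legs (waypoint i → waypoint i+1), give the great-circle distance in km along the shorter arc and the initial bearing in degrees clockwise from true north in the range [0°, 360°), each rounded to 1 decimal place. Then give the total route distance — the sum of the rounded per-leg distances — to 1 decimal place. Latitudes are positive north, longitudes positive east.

Leg 1: φ1=1.3692998, φ2=0.3279753, Δφ=-1.0413245, Δλ=0.5586886 rad; a=sin²(Δφ/2)+cosφ1·cosφ2·sin²(Δλ/2)=0.2618654302; c=2·atan2(√a, √(1-a))=1.074389505; dist=6371·c=6844.936 ≈ 6844.9 km; running total=6844.9 km
Leg 1 bearing: y=sinΔλ·cosφ2=0.50181983, x=cosφ1·sinφ2-sinφ1·cosφ2·cosΔλ=-0.72204194; θ=atan2(y, x)=145.2007° ≈ 145.2°
Leg 2: φ1=0.3279753, φ2=-0.3162449, Δφ=-0.6442202, Δλ=-0.3361347 rad; a=sin²(Δφ/2)+cosφ1·cosφ2·sin²(Δλ/2)=0.1253923459; c=2·atan2(√a, √(1-a))=0.723919794; dist=6371·c=4612.093 ≈ 4612.1 km; running total=11457.0 km
Leg 2 bearing: y=sinΔλ·cosφ2=-0.31348377, x=cosφ1·sinφ2-sinφ1·cosφ2·cosΔλ=-0.58344181; θ=atan2(y, x)=-151.7508° <0 so +360° → 208.2492° ≈ 208.2°
Leg 3: φ1=-0.3162449, φ2=-1.1491632, Δφ=-0.8329182, Δλ=4.0988691 rad; a=sin²(Δφ/2)+cosφ1·cosφ2·sin²(Δλ/2)=0.4700890574; c=2·atan2(√a, √(1-a))=1.510938704; dist=6371·c=9626.190 ≈ 9626.2 km; running total=21083.2 km
Leg 3 bearing: y=sinΔλ·cosφ2=-0.33461457, x=cosφ1·sinφ2-sinφ1·cosφ2·cosΔλ=-0.94045438; θ=atan2(y, x)=-160.4144° <0 so +360° → 199.5856° ≈ 199.6°
Leg 4: φ1=-1.1491632, φ2=0.1110326, Δφ=1.2601958, Δλ=1.4839086 rad; a=sin²(Δφ/2)+cosφ1·cosφ2·sin²(Δλ/2)=0.5329025285; c=2·atan2(√a, √(1-a))=1.636648969; dist=6371·c=10427.091 ≈ 10427.1 km; running total=31510.3 km
Leg 4 bearing: y=sinΔλ·cosφ2=0.99009307, x=cosφ1·sinφ2-sinφ1·cosφ2·cosΔλ=0.12403789; θ=atan2(y, x)=82.8592° ≈ 82.9°
Leg 5: φ1=0.1110326, φ2=-0.6031003, Δφ=-0.7141329, Δλ=-0.5721242 rad; a=sin²(Δφ/2)+cosφ1·cosφ2·sin²(Δλ/2)=0.1873419543; c=2·atan2(√a, √(1-a))=0.895259807; dist=6371·c=5703.700 ≈ 5703.7 km; running total=37214.0 km
Leg 5 bearing: y=sinΔλ·cosφ2=-0.44590260, x=cosφ1·sinφ2-sinφ1·cosφ2·cosΔλ=-0.64043006; θ=atan2(y, x)=-145.1522° <0 so +360° → 214.8478° ≈ 214.8°
Leg 6: φ1=-0.6031003, φ2=0.9802205, Δφ=1.5833208, Δλ=-0.4952721 rad; a=sin²(Δφ/2)+cosφ1·cosφ2·sin²(Δλ/2)=0.5338150399; c=2·atan2(√a, √(1-a))=1.638478068; dist=6371·c=10438.744 ≈ 10438.7 km; running total=47652.7 km
Leg 6 bearing: y=sinΔλ·cosφ2=-0.26464964, x=cosφ1·sinφ2-sinφ1·cosφ2·cosΔλ=0.96197024; θ=atan2(y, x)=-15.3822° <0 so +360° → 344.6178° ≈ 344.6°
Leg 7: φ1=0.9802205, φ2=0.4301591, Δφ=-0.5500615, Δλ=-0.6397801 rad; a=sin²(Δφ/2)+cosφ1·cosφ2·sin²(Δλ/2)=0.1238013308; c=2·atan2(√a, √(1-a))=0.719102326; dist=6371·c=4581.401 ≈ 4581.4 km; running total=52234.1 km
Leg 7 bearing: y=sinΔλ·cosφ2=-0.54263027, x=cosφ1·sinφ2-sinφ1·cosφ2·cosΔλ=-0.37343090; θ=atan2(y, x)=-124.5352° <0 so +360° → 235.4648° ≈ 235.5°

Leg 1: dist=6844.9 km, bearing=145.2°
Leg 2: dist=4612.1 km, bearing=208.2°
Leg 3: dist=9626.2 km, bearing=199.6°
Leg 4: dist=10427.1 km, bearing=82.9°
Leg 5: dist=5703.7 km, bearing=214.8°
Leg 6: dist=10438.7 km, bearing=344.6°
Leg 7: dist=4581.4 km, bearing=235.5°
Total: 52234.1 km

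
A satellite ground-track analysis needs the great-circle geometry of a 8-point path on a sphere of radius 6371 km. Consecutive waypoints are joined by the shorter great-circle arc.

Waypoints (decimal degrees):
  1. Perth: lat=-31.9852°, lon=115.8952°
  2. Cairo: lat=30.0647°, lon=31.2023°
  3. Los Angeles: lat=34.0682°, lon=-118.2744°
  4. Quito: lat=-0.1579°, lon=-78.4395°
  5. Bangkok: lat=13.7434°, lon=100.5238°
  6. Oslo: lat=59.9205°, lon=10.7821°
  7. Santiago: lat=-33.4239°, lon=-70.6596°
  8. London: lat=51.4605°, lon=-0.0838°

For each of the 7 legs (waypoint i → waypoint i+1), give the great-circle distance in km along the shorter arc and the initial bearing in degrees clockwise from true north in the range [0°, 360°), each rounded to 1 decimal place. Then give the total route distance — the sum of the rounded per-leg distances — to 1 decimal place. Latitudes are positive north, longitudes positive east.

Leg 1: φ1=-0.5582471, φ2=0.5247280, Δφ=1.0829751, Δλ=-1.4781700 rad; a=sin²(Δφ/2)+cosφ1·cosφ2·sin²(Δλ/2)=0.5987354278; c=2·atan2(√a, √(1-a))=1.769573627; dist=6371·c=11273.954 ≈ 11274.0 km; running total=11274.0 km
Leg 1 bearing: y=sinΔλ·cosφ2=-0.86175022, x=cosφ1·sinφ2-sinφ1·cosφ2·cosΔλ=0.46732410; θ=atan2(y, x)=-61.5292° <0 so +360° → 298.4708° ≈ 298.5°
Leg 2: φ1=0.5247280, φ2=0.5946023, Δφ=0.0698743, Δλ=-2.6088606 rad; a=sin²(Δφ/2)+cosφ1·cosφ2·sin²(Δλ/2)=0.6684679956; c=2·atan2(√a, √(1-a))=1.914457026; dist=6371·c=12197.006 ≈ 12197.0 km; running total=23471.0 km
Leg 2 bearing: y=sinΔλ·cosφ2=-0.42072047, x=cosφ1·sinφ2-sinφ1·cosφ2·cosΔλ=0.84229949; θ=atan2(y, x)=-26.5417° <0 so +360° → 333.4583° ≈ 333.5°
Leg 3: φ1=0.5946023, φ2=-0.0027559, Δφ=-0.5973581, Δλ=0.6952502 rad; a=sin²(Δφ/2)+cosφ1·cosφ2·sin²(Δλ/2)=0.1827226129; c=2·atan2(√a, √(1-a))=0.883364005; dist=6371·c=5627.912 ≈ 5627.9 km; running total=29098.9 km
Leg 3 bearing: y=sinΔλ·cosφ2=0.64057512, x=cosφ1·sinφ2-sinφ1·cosφ2·cosΔλ=-0.43243930; θ=atan2(y, x)=124.0225° ≈ 124.0°
Leg 4: φ1=-0.0027559, φ2=0.2398676, Δφ=0.2426235, Δλ=3.1234988 rad; a=sin²(Δφ/2)+cosφ1·cosφ2·sin²(Δλ/2)=0.9859307379; c=2·atan2(√a, √(1-a))=2.903804991; dist=6371·c=18500.142 ≈ 18500.1 km; running total=47599.0 km
Leg 4 bearing: y=sinΔλ·cosφ2=0.01757483, x=cosφ1·sinφ2-sinφ1·cosφ2·cosΔλ=0.23489657; θ=atan2(y, x)=4.2789° ≈ 4.3°
Leg 5: φ1=0.2398676, φ2=1.0458100, Δφ=0.8059424, Δλ=-1.5662881 rad; a=sin²(Δφ/2)+cosφ1·cosφ2·sin²(Δλ/2)=0.3961125453; c=2·atan2(√a, √(1-a))=1.361496652; dist=6371·c=8674.095 ≈ 8674.1 km; running total=56273.1 km
Leg 5 bearing: y=sinΔλ·cosφ2=-0.50119607, x=cosφ1·sinφ2-sinφ1·cosφ2·cosΔλ=0.84001910; θ=atan2(y, x)=-30.8223° <0 so +360° → 329.1777° ≈ 329.2°
Leg 6: φ1=1.0458100, φ2=-0.5833571, Δφ=-1.6291671, Δλ=-1.4214258 rad; a=sin²(Δφ/2)+cosφ1·cosφ2·sin²(Δλ/2)=0.7071989591; c=2·atan2(√a, √(1-a))=1.998077471; dist=6371·c=12729.752 ≈ 12729.8 km; running total=69002.9 km
Leg 6 bearing: y=sinΔλ·cosφ2=-0.82532465, x=cosφ1·sinφ2-sinφ1·cosφ2·cosΔλ=-0.38355389; θ=atan2(y, x)=-114.9258° <0 so +360° → 245.0742° ≈ 245.1°
Leg 7: φ1=-0.5833571, φ2=0.8981552, Δφ=1.4815123, Δλ=1.2317801 rad; a=sin²(Δφ/2)+cosφ1·cosφ2·sin²(Δλ/2)=0.6289558623; c=2·atan2(√a, √(1-a))=1.831656505; dist=6371·c=11669.484 ≈ 11669.5 km; running total=80672.4 km
Leg 7 bearing: y=sinΔλ·cosφ2=0.58759121, x=cosφ1·sinφ2-sinφ1·cosφ2·cosΔλ=0.76695379; θ=atan2(y, x)=37.4570° ≈ 37.5°

Leg 1: dist=11274.0 km, bearing=298.5°
Leg 2: dist=12197.0 km, bearing=333.5°
Leg 3: dist=5627.9 km, bearing=124.0°
Leg 4: dist=18500.1 km, bearing=4.3°
Leg 5: dist=8674.1 km, bearing=329.2°
Leg 6: dist=12729.8 km, bearing=245.1°
Leg 7: dist=11669.5 km, bearing=37.5°
Total: 80672.4 km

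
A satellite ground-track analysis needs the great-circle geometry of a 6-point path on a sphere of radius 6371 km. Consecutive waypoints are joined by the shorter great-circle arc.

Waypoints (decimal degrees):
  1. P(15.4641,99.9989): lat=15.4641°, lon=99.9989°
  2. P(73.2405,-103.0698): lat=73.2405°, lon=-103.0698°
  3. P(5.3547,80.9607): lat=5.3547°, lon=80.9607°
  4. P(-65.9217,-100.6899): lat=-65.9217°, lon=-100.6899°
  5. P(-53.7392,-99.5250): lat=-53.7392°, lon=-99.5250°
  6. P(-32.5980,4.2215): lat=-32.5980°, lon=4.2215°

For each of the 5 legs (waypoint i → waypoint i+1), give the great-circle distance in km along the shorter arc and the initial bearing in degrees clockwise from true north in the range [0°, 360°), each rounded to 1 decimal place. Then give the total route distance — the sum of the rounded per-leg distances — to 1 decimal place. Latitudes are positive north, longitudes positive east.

Leg 1: dist=10010.0 km, bearing=6.5°
Leg 2: dist=11271.1 km, bearing=355.9°
Leg 3: dist=13279.1 km, bearing=179.2°
Leg 4: dist=1356.1 km, bearing=3.3°
Leg 5: dist=7959.2 km, bearing=120.4°
Total: 43875.5 km

Leg 1: φ1=0.2698995, φ2=1.2782879, Δφ=1.0083884, Δλ=-3.5442174 rad; a=sin²(Δφ/2)+cosφ1·cosφ2·sin²(Δλ/2)=0.5001918569; c=2·atan2(√a, √(1-a))=1.571180041; dist=6371·c=10009.988 ≈ 10010.0 km; running total=10010.0 km
Leg 1 bearing: y=sinΔλ·cosφ2=0.11298747, x=cosφ1·sinφ2-sinφ1·cosφ2·cosΔλ=0.99359634; θ=atan2(y, x)=6.4876° ≈ 6.5°
Leg 2: φ1=1.2782879, φ2=0.0934571, Δφ=-1.1848307, Δλ=3.2119381 rad; a=sin²(Δφ/2)+cosφ1·cosφ2·sin²(Δλ/2)=0.5985147041; c=2·atan2(√a, √(1-a))=1.769123333; dist=6371·c=11271.085 ≈ 11271.1 km; running total=21281.1 km
Leg 2 bearing: y=sinΔλ·cosφ2=-0.06998076, x=cosφ1·sinφ2-sinφ1·cosφ2·cosΔλ=0.97789678; θ=atan2(y, x)=-4.0933° <0 so +360° → 355.9067° ≈ 355.9°
Leg 3: φ1=0.0934571, φ2=-1.1505507, Δφ=-1.2440079, Δλ=-3.1704011 rad; a=sin²(Δφ/2)+cosφ1·cosφ2·sin²(Δλ/2)=0.7456184538; c=2·atan2(√a, √(1-a))=2.084305570; dist=6371·c=13279.111 ≈ 13279.1 km; running total=34560.2 km
Leg 3 bearing: y=sinΔλ·cosφ2=0.01175176, x=cosφ1·sinφ2-sinφ1·cosφ2·cosΔλ=-0.87094672; θ=atan2(y, x)=179.2269° ≈ 179.2°
Leg 4: φ1=-1.1505507, φ2=-0.9379260, Δφ=0.2126247, Δλ=0.0203313 rad; a=sin²(Δφ/2)+cosφ1·cosφ2·sin²(Δλ/2)=0.0112847390; c=2·atan2(√a, √(1-a))=0.212860938; dist=6371·c=1356.137 ≈ 1356.1 km; running total=35916.3 km
Leg 4 bearing: y=sinΔλ·cosφ2=0.01202438, x=cosφ1·sinφ2-sinφ1·cosφ2·cosΔλ=0.21091465; θ=atan2(y, x)=3.2629° ≈ 3.3°
Leg 5: φ1=-0.9379260, φ2=-0.5689424, Δφ=0.3689835, Δλ=1.8107180 rad; a=sin²(Δφ/2)+cosφ1·cosφ2·sin²(Δλ/2)=0.3420008870; c=2·atan2(√a, √(1-a))=1.249287719; dist=6371·c=7959.212 ≈ 7959.2 km; running total=43875.5 km
Leg 5 bearing: y=sinΔλ·cosφ2=0.81833995, x=cosφ1·sinφ2-sinφ1·cosφ2·cosΔλ=-0.48006754; θ=atan2(y, x)=120.3974° ≈ 120.4°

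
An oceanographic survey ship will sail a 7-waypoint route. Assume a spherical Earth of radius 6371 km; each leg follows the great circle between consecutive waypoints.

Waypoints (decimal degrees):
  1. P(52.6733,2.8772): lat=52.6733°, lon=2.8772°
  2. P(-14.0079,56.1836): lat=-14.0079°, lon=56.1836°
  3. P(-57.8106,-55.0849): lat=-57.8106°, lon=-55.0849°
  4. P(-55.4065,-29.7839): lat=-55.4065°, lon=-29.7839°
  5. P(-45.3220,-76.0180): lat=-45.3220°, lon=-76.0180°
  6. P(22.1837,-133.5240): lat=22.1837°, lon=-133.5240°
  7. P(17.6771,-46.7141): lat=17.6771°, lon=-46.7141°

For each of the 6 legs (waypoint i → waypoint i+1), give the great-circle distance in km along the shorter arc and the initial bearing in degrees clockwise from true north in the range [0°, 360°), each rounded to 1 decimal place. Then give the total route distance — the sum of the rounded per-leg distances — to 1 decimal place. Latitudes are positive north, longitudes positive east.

Leg 1: φ1=0.9193225, φ2=-0.2444840, Δφ=-1.1638065, Δλ=0.9303722 rad; a=sin²(Δφ/2)+cosφ1·cosφ2·sin²(Δλ/2)=0.4204669881; c=2·atan2(√a, √(1-a))=1.411051767; dist=6371·c=8989.811 ≈ 8989.8 km; running total=8989.8 km
Leg 1 bearing: y=sinΔλ·cosφ2=0.77799749, x=cosφ1·sinφ2-sinφ1·cosφ2·cosΔλ=-0.60779758; θ=atan2(y, x)=127.9981° ≈ 128.0°
Leg 2: φ1=-0.2444840, φ2=-1.0089853, Δφ=-0.7645013, Δλ=-1.9420017 rad; a=sin²(Δφ/2)+cosφ1·cosφ2·sin²(Δλ/2)=0.4913210117; c=2·atan2(√a, √(1-a))=1.553437478; dist=6371·c=9896.950 ≈ 9897.0 km; running total=18886.8 km
Leg 2 bearing: y=sinΔλ·cosφ2=-0.49643660, x=cosφ1·sinφ2-sinφ1·cosφ2·cosΔλ=-0.86789942; θ=atan2(y, x)=-150.2305° <0 so +360° → 209.7695° ≈ 209.8°
Leg 3: φ1=-1.0089853, φ2=-0.9670259, Δφ=0.0419595, Δλ=0.4415858 rad; a=sin²(Δφ/2)+cosφ1·cosφ2·sin²(Δλ/2)=0.0149464158; c=2·atan2(√a, √(1-a))=0.245124297; dist=6371·c=1561.687 ≈ 1561.7 km; running total=20448.5 km
Leg 3 bearing: y=sinΔλ·cosφ2=0.24264154, x=cosφ1·sinφ2-sinφ1·cosφ2·cosΔλ=-0.00414308; θ=atan2(y, x)=90.9782° ≈ 91.0°
Leg 4: φ1=-0.9670259, φ2=-0.7910181, Δφ=0.1760077, Δλ=-0.8069373 rad; a=sin²(Δφ/2)+cosφ1·cosφ2·sin²(Δλ/2)=0.0692583265; c=2·atan2(√a, √(1-a))=0.532612647; dist=6371·c=3393.275 ≈ 3393.3 km; running total=23841.8 km
Leg 4 bearing: y=sinΔλ·cosφ2=-0.50777485, x=cosφ1·sinφ2-sinφ1·cosφ2·cosΔλ=-0.00333904; θ=atan2(y, x)=-90.3768° <0 so +360° → 269.6232° ≈ 269.6°
Leg 5: φ1=-0.7910181, φ2=0.3871786, Δφ=1.1781967, Δλ=-1.0036690 rad; a=sin²(Δφ/2)+cosφ1·cosφ2·sin²(Δλ/2)=0.4593593849; c=2·atan2(√a, √(1-a))=1.489425330; dist=6371·c=9489.129 ≈ 9489.1 km; running total=33330.9 km
Leg 5 bearing: y=sinΔλ·cosφ2=-0.78101405, x=cosφ1·sinφ2-sinφ1·cosφ2·cosΔλ=0.61920143; θ=atan2(y, x)=-51.5920° <0 so +360° → 308.4080° ≈ 308.4°
Leg 6: φ1=0.3871786, φ2=0.3085236, Δφ=-0.0786550, Δλ=1.5151186 rad; a=sin²(Δφ/2)+cosφ1·cosφ2·sin²(Δλ/2)=0.4181255582; c=2·atan2(√a, √(1-a))=1.406306684; dist=6371·c=8959.580 ≈ 8959.6 km; running total=42290.5 km
Leg 6 bearing: y=sinΔλ·cosφ2=0.95130648, x=cosφ1·sinφ2-sinφ1·cosφ2·cosΔλ=0.26115566; θ=atan2(y, x)=74.6492° ≈ 74.6°

Leg 1: dist=8989.8 km, bearing=128.0°
Leg 2: dist=9897.0 km, bearing=209.8°
Leg 3: dist=1561.7 km, bearing=91.0°
Leg 4: dist=3393.3 km, bearing=269.6°
Leg 5: dist=9489.1 km, bearing=308.4°
Leg 6: dist=8959.6 km, bearing=74.6°
Total: 42290.5 km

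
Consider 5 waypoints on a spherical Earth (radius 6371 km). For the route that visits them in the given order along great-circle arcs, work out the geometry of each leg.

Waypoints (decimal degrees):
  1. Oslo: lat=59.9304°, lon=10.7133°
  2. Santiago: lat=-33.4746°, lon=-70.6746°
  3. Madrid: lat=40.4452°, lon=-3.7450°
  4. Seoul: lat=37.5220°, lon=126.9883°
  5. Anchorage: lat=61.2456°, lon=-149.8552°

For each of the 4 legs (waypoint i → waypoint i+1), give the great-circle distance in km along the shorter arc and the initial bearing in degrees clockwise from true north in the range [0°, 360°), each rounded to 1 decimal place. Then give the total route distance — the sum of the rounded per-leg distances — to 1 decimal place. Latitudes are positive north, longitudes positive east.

Leg 1: φ1=1.0459828, φ2=-0.5842420, Δφ=-1.6302248, Δλ=-1.4204868 rad; a=sin²(Δφ/2)+cosφ1·cosφ2·sin²(Δλ/2)=0.7073757329; c=2·atan2(√a, √(1-a))=1.998465979; dist=6371·c=12732.227 ≈ 12732.2 km; running total=12732.2 km
Leg 1 bearing: y=sinΔλ·cosφ2=-0.82472542, x=cosφ1·sinφ2-sinφ1·cosφ2·cosΔλ=-0.38445963; θ=atan2(y, x)=-114.9934° <0 so +360° → 245.0066° ≈ 245.0°
Leg 2: φ1=-0.5842420, φ2=0.7059019, Δφ=1.2901439, Δλ=1.1681419 rad; a=sin²(Δφ/2)+cosφ1·cosφ2·sin²(Δλ/2)=0.5545303929; c=2·atan2(√a, √(1-a))=1.680074478; dist=6371·c=10703.754 ≈ 10703.8 km; running total=23436.0 km
Leg 2 bearing: y=sinΔλ·cosφ2=0.70016295, x=cosφ1·sinφ2-sinφ1·cosφ2·cosΔλ=0.70560442; θ=atan2(y, x)=44.7782° ≈ 44.8°
Leg 3: φ1=0.7059019, φ2=0.6548824, Δφ=-0.0510195, Δλ=2.2817265 rad; a=sin²(Δφ/2)+cosφ1·cosφ2·sin²(Δλ/2)=0.4993746235; c=2·atan2(√a, √(1-a))=1.569545574; dist=6371·c=9999.575 ≈ 9999.6 km; running total=33435.6 km
Leg 3 bearing: y=sinΔλ·cosφ2=0.60099046, x=cosφ1·sinφ2-sinφ1·cosφ2·cosΔλ=0.79925522; θ=atan2(y, x)=36.9409° ≈ 36.9°
Leg 4: φ1=0.6548824, φ2=1.0689374, Δφ=0.4140549, Δλ=-4.8318306 rad; a=sin²(Δφ/2)+cosφ1·cosφ2·sin²(Δλ/2)=0.2102875790; c=2·atan2(√a, √(1-a))=0.952773506; dist=6371·c=6070.120 ≈ 6070.1 km; running total=39505.7 km
Leg 4 bearing: y=sinΔλ·cosφ2=0.47762873, x=cosφ1·sinφ2-sinφ1·cosφ2·cosΔλ=0.66040719; θ=atan2(y, x)=35.8757° ≈ 35.9°

Leg 1: dist=12732.2 km, bearing=245.0°
Leg 2: dist=10703.8 km, bearing=44.8°
Leg 3: dist=9999.6 km, bearing=36.9°
Leg 4: dist=6070.1 km, bearing=35.9°
Total: 39505.7 km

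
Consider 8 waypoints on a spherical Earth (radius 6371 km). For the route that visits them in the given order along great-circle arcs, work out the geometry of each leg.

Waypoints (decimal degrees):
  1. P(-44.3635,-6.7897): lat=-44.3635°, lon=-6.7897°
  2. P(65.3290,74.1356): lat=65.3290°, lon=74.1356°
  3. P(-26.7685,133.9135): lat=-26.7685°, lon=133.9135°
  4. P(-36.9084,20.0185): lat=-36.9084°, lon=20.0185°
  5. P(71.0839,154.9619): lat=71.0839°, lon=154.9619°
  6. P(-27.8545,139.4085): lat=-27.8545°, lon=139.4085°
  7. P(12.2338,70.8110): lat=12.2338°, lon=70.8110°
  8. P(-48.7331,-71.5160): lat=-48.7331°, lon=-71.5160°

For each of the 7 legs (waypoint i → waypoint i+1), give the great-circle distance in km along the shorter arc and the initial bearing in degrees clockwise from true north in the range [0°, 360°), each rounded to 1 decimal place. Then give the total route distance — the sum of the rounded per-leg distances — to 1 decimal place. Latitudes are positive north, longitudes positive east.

Leg 1: dist=14014.8 km, bearing=30.6°
Leg 2: dist=11431.7 km, bearing=127.7°
Leg 3: dist=10126.7 km, bearing=227.0°
Leg 4: dist=15422.3 km, bearing=20.3°
Leg 5: dist=11069.2 km, bearing=193.9°
Leg 6: dist=8618.5 km, bearing=291.3°
Leg 7: dist=14680.7 km, bearing=212.9°
Total: 85363.9 km

Leg 1: φ1=-0.7742891, φ2=1.1402061, Δφ=1.9144953, Δλ=1.4124129 rad; a=sin²(Δφ/2)+cosφ1·cosφ2·sin²(Δλ/2)=0.7941589395; c=2·atan2(√a, √(1-a))=2.199773378; dist=6371·c=14014.756 ≈ 14014.8 km; running total=14014.8 km
Leg 1 bearing: y=sinΔλ·cosφ2=0.41218273, x=cosφ1·sinφ2-sinφ1·cosφ2·cosΔλ=0.69569208; θ=atan2(y, x)=30.6458° ≈ 30.6°
Leg 2: φ1=1.1402061, φ2=-0.4671985, Δφ=-1.6074046, Δλ=1.0433212 rad; a=sin²(Δφ/2)+cosφ1·cosφ2·sin²(Δλ/2)=0.6108439971; c=2·atan2(√a, √(1-a))=1.794341525; dist=6371·c=11431.7499 ≈ 11431.7 km; running total=25446.5 km
Leg 2 bearing: y=sinΔλ·cosφ2=0.77148027, x=cosφ1·sinφ2-sinφ1·cosφ2·cosΔλ=-0.59638296; θ=atan2(y, x)=127.7054° ≈ 127.7°
Leg 3: φ1=-0.4671985, φ2=-0.6441731, Δφ=-0.1769746, Δλ=-1.9878428 rad; a=sin²(Δφ/2)+cosφ1·cosφ2·sin²(Δλ/2)=0.5093511116; c=2·atan2(√a, √(1-a))=1.589499640; dist=6371·c=10126.702 ≈ 10126.7 km; running total=35573.2 km
Leg 3 bearing: y=sinΔλ·cosφ2=-0.73106264, x=cosφ1·sinφ2-sinφ1·cosφ2·cosΔλ=-0.68205399; θ=atan2(y, x)=-133.0137° <0 so +360° → 226.9863° ≈ 227.0°
Leg 4: φ1=-0.6441731, φ2=1.2406481, Δφ=1.8848212, Δλ=2.3552066 rad; a=sin²(Δφ/2)+cosφ1·cosφ2·sin²(Δλ/2)=0.8756085658; c=2·atan2(√a, √(1-a))=2.420700461; dist=6371·c=15422.283 ≈ 15422.3 km; running total=50995.5 km
Leg 4 bearing: y=sinΔλ·cosφ2=0.22945851, x=cosφ1·sinφ2-sinφ1·cosφ2·cosΔλ=0.61888740; θ=atan2(y, x)=20.3428° ≈ 20.3°
Leg 5: φ1=1.2406481, φ2=-0.4861527, Δφ=-1.7268008, Δλ=-0.2714580 rad; a=sin²(Δφ/2)+cosφ1·cosφ2·sin²(Δλ/2)=0.5829341617; c=2·atan2(√a, √(1-a))=1.737434793; dist=6371·c=11069.197 ≈ 11069.2 km; running total=62064.7 km
Leg 5 bearing: y=sinΔλ·cosφ2=-0.23706927, x=cosφ1·sinφ2-sinφ1·cosφ2·cosΔλ=-0.95722822; θ=atan2(y, x)=-166.0899° <0 so +360° → 193.9101° ≈ 193.9°
Leg 6: φ1=-0.4861527, φ2=0.2135201, Δφ=0.6996728, Δλ=-1.1972522 rad; a=sin²(Δφ/2)+cosφ1·cosφ2·sin²(Δλ/2)=0.3918479977; c=2·atan2(√a, √(1-a))=1.352769070; dist=6371·c=8618.492 ≈ 8618.5 km; running total=70683.2 km
Leg 6 bearing: y=sinΔλ·cosφ2=-0.90989696, x=cosφ1·sinφ2-sinφ1·cosφ2·cosΔλ=0.35397753; θ=atan2(y, x)=-68.7425° <0 so +360° → 291.2575° ≈ 291.3°
Leg 7: φ1=0.2135201, φ2=-0.8505530, Δφ=-1.0640731, Δλ=-2.4840748 rad; a=sin²(Δφ/2)+cosφ1·cosφ2·sin²(Δλ/2)=0.8347373569; c=2·atan2(√a, √(1-a))=2.304297751; dist=6371·c=14680.681 ≈ 14680.7 km; running total=85363.9 km
Leg 7 bearing: y=sinΔλ·cosφ2=-0.40309742, x=cosφ1·sinφ2-sinφ1·cosφ2·cosΔλ=-0.62395198; θ=atan2(y, x)=-147.1360° <0 so +360° → 212.8640° ≈ 212.9°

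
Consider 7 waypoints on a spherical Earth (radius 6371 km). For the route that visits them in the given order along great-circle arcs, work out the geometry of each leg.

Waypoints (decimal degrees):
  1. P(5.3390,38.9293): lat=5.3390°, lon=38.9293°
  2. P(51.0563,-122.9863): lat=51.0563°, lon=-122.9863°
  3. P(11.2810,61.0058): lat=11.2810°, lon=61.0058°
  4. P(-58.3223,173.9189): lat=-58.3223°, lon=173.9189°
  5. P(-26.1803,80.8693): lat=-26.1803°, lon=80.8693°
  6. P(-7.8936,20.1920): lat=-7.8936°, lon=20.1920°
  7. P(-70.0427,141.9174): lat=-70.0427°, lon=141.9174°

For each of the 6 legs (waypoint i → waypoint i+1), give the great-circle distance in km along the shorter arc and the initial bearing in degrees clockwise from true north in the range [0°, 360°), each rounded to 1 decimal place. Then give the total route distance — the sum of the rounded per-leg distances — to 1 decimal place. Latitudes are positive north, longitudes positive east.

Leg 1: dist=13510.5 km, bearing=346.8°
Leg 2: dist=13072.7 km, bearing=355.6°
Leg 3: dist=12401.5 km, bearing=148.7°
Leg 4: dist=7726.8 km, bearing=253.1°
Leg 5: dist=6701.7 km, bearing=276.0°
Leg 6: dist=10317.9 km, bearing=163.1°
Total: 63731.1 km

Leg 1: φ1=0.0931831, φ2=0.8911005, Δφ=0.7979174, Δλ=-2.8259603 rad; a=sin²(Δφ/2)+cosφ1·cosφ2·sin²(Δλ/2)=0.7612720362; c=2·atan2(√a, √(1-a))=2.120628415; dist=6371·c=13510.524 ≈ 13510.5 km; running total=13510.5 km
Leg 1 bearing: y=sinΔλ·cosφ2=-0.19511500, x=cosφ1·sinφ2-sinφ1·cosφ2·cosΔλ=0.82998664; θ=atan2(y, x)=-13.2290° <0 so +360° → 346.7710° ≈ 346.8°
Leg 2: φ1=0.8911005, φ2=0.1968906, Δφ=-0.6942099, Δλ=3.2112679 rad; a=sin²(Δφ/2)+cosφ1·cosφ2·sin²(Δλ/2)=0.7313849611; c=2·atan2(√a, √(1-a))=2.051913622; dist=6371·c=13072.742 ≈ 13072.7 km; running total=26583.2 km
Leg 2 bearing: y=sinΔλ·cosφ2=-0.06827386, x=cosφ1·sinφ2-sinφ1·cosφ2·cosΔλ=0.88384539; θ=atan2(y, x)=-4.4171° <0 so +360° → 355.5829° ≈ 355.6°
Leg 3: φ1=0.1968906, φ2=-1.0179162, Δφ=-1.2148068, Δλ=1.9707054 rad; a=sin²(Δφ/2)+cosφ1·cosφ2·sin²(Δλ/2)=0.6834908211; c=2·atan2(√a, √(1-a))=1.946558512; dist=6371·c=12401.524 ≈ 12401.5 km; running total=38984.7 km
Leg 3 bearing: y=sinΔλ·cosφ2=0.48370500, x=cosφ1·sinφ2-sinφ1·cosφ2·cosΔλ=-0.79457784; θ=atan2(y, x)=148.6687° ≈ 148.7°
Leg 4: φ1=-1.0179162, φ2=-0.4569324, Δφ=0.5609837, Δλ=-1.6240219 rad; a=sin²(Δφ/2)+cosφ1·cosφ2·sin²(Δλ/2)=0.3248028937; c=2·atan2(√a, √(1-a))=1.212804360; dist=6371·c=7726.777 ≈ 7726.8 km; running total=46711.5 km
Leg 4 bearing: y=sinΔλ·cosφ2=-0.89613926, x=cosφ1·sinφ2-sinφ1·cosφ2·cosΔλ=-0.27232027; θ=atan2(y, x)=-106.9031° <0 so +360° → 253.0969° ≈ 253.1°
Leg 5: φ1=-0.4569324, φ2=-0.1377693, Δφ=0.3191631, Δλ=-1.0590187 rad; a=sin²(Δφ/2)+cosφ1·cosφ2·sin²(Δλ/2)=0.2520430402; c=2·atan2(√a, √(1-a))=1.051909359; dist=6371·c=6701.715 ≈ 6701.7 km; running total=53413.2 km
Leg 5 bearing: y=sinΔλ·cosφ2=-0.86361413, x=cosφ1·sinφ2-sinφ1·cosφ2·cosΔλ=0.09077454; θ=atan2(y, x)=-83.9997° <0 so +360° → 276.0003° ≈ 276.0°
Leg 6: φ1=-0.1377693, φ2=-1.2224757, Δφ=-1.0847064, Δλ=2.1245090 rad; a=sin²(Δφ/2)+cosφ1·cosφ2·sin²(Δλ/2)=0.5243476543; c=2·atan2(√a, √(1-a))=1.619510901; dist=6371·c=10317.904 ≈ 10317.9 km; running total=63731.1 km
Leg 6 bearing: y=sinΔλ·cosφ2=0.29031909, x=cosφ1·sinφ2-sinφ1·cosφ2·cosΔλ=-0.95569011; θ=atan2(y, x)=163.1023° ≈ 163.1°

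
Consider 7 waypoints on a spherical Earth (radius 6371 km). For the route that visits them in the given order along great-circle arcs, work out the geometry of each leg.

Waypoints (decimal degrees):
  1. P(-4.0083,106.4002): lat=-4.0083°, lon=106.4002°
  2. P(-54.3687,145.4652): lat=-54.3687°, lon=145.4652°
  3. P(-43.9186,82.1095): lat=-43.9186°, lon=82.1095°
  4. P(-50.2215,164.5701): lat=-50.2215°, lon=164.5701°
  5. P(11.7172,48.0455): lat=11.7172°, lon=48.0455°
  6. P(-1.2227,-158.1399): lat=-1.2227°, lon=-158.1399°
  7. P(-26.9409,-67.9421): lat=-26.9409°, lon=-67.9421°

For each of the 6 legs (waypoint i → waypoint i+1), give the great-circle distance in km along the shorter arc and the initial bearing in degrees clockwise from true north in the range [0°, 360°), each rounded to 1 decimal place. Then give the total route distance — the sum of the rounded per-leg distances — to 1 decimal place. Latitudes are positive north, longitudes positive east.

Leg 1: dist=6612.5 km, bearing=154.8°
Leg 2: dist=4585.6 km, bearing=257.6°
Leg 3: dist=5959.0 km, bearing=128.0°
Leg 4: dist=12880.8 km, bearing=256.8°
Leg 5: dist=16899.7 km, bearing=69.9°
Leg 6: dist=9965.6 km, bearing=116.9°
Total: 56903.2 km

Leg 1: φ1=-0.0699580, φ2=-0.9489128, Δφ=-0.8789548, Δλ=0.6818129 rad; a=sin²(Δφ/2)+cosφ1·cosφ2·sin²(Δλ/2)=0.2459843360; c=2·atan2(√a, √(1-a))=1.037898677; dist=6371·c=6612.452 ≈ 6612.5 km; running total=6612.5 km
Leg 1 bearing: y=sinΔλ·cosφ2=0.36713472, x=cosφ1·sinφ2-sinφ1·cosφ2·cosΔλ=-0.77917666; θ=atan2(y, x)=154.7710° ≈ 154.8°
Leg 2: φ1=-0.9489128, φ2=-0.7665242, Δφ=0.1823887, Δλ=-1.1057656 rad; a=sin²(Δφ/2)+cosφ1·cosφ2·sin²(Δλ/2)=0.1240190367; c=2·atan2(√a, √(1-a))=0.719763084; dist=6371·c=4585.611 ≈ 4585.6 km; running total=11198.1 km
Leg 2 bearing: y=sinΔλ·cosφ2=-0.64383295, x=cosφ1·sinφ2-sinφ1·cosφ2·cosΔλ=-0.14153582; θ=atan2(y, x)=-102.3983° <0 so +360° → 257.6017° ≈ 257.6°
Leg 3: φ1=-0.7665242, φ2=-0.8765305, Δφ=-0.1100064, Δλ=1.4392090 rad; a=sin²(Δφ/2)+cosφ1·cosφ2·sin²(Δλ/2)=0.2032267183; c=2·atan2(√a, √(1-a))=0.935337844; dist=6371·c=5959.037 ≈ 5959.0 km; running total=17157.1 km
Leg 3 bearing: y=sinΔλ·cosφ2=0.63429002, x=cosφ1·sinφ2-sinφ1·cosφ2·cosΔλ=-0.49535709; θ=atan2(y, x)=127.9885° ≈ 128.0°
Leg 4: φ1=-0.8765305, φ2=0.2045037, Δφ=1.0810342, Δλ=-2.0337379 rad; a=sin²(Δφ/2)+cosφ1·cosφ2·sin²(Δλ/2)=0.7179256624; c=2·atan2(√a, √(1-a))=2.021780284; dist=6371·c=12880.762 ≈ 12880.8 km; running total=30037.9 km
Leg 4 bearing: y=sinΔλ·cosφ2=-0.87609796, x=cosφ1·sinφ2-sinφ1·cosφ2·cosΔλ=-0.20612130; θ=atan2(y, x)=-103.2393° <0 so +360° → 256.7607° ≈ 256.8°
Leg 5: φ1=0.2045037, φ2=-0.0213401, Δφ=-0.2258439, Δλ=-3.5986141 rad; a=sin²(Δφ/2)+cosφ1·cosφ2·sin²(Δλ/2)=0.9414023596; c=2·atan2(√a, √(1-a))=2.652596221; dist=6371·c=16899.691 ≈ 16899.7 km; running total=46937.6 km
Leg 5 bearing: y=sinΔλ·cosφ2=0.44117673, x=cosφ1·sinφ2-sinφ1·cosφ2·cosΔλ=0.16130383; θ=atan2(y, x)=69.9165° ≈ 69.9°
Leg 6: φ1=-0.0213401, φ2=-0.4702074, Δφ=-0.4488673, Δλ=1.5742486 rad; a=sin²(Δφ/2)+cosφ1·cosφ2·sin²(Δλ/2)=0.4967045131; c=2·atan2(√a, √(1-a))=1.564205305; dist=6371·c=9965.552 ≈ 9965.6 km; running total=56903.2 km
Leg 6 bearing: y=sinΔλ·cosφ2=0.89146902, x=cosφ1·sinφ2-sinφ1·cosφ2·cosΔλ=-0.45303371; θ=atan2(y, x)=116.9391° ≈ 116.9°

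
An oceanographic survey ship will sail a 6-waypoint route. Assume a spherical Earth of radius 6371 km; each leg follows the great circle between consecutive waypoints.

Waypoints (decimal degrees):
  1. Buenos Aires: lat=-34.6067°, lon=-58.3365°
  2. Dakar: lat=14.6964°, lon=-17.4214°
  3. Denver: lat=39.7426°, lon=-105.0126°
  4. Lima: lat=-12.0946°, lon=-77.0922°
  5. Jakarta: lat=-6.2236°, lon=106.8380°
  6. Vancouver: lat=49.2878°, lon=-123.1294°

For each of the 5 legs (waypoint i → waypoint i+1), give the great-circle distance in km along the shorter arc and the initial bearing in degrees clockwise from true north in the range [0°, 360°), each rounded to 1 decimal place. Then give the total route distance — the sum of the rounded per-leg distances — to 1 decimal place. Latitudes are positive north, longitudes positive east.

Leg 1: dist=6979.8 km, bearing=45.4°
Leg 2: dist=8767.2 km, bearing=308.5°
Leg 3: dist=6445.8 km, bearing=147.3°
Leg 4: dist=17932.4 km, bearing=192.3°
Leg 5: dist=13337.9 km, bearing=35.2°
Total: 53463.1 km

Leg 1: φ1=-0.6040009, φ2=0.2565006, Δφ=0.8605014, Δλ=0.7141032 rad; a=sin²(Δφ/2)+cosφ1·cosφ2·sin²(Δλ/2)=0.2712276794; c=2·atan2(√a, √(1-a))=1.095564450; dist=6371·c=6979.841 ≈ 6979.8 km; running total=6979.8 km
Leg 1 bearing: y=sinΔλ·cosφ2=0.63351278, x=cosφ1·sinφ2-sinφ1·cosφ2·cosΔλ=0.62395069; θ=atan2(y, x)=45.4357° ≈ 45.4°
Leg 2: φ1=0.2565006, φ2=0.6936392, Δφ=0.4371387, Δλ=-1.5287548 rad; a=sin²(Δφ/2)+cosφ1·cosφ2·sin²(Δλ/2)=0.4032707108; c=2·atan2(√a, √(1-a))=1.376110223; dist=6371·c=8767.198 ≈ 8767.2 km; running total=15747.0 km
Leg 2 bearing: y=sinΔλ·cosφ2=-0.76824498, x=cosφ1·sinφ2-sinφ1·cosφ2·cosΔλ=0.61022408; θ=atan2(y, x)=-51.5396° <0 so +360° → 308.4604° ≈ 308.5°
Leg 3: φ1=0.6936392, φ2=-0.2110906, Δφ=-0.9047298, Δλ=0.4873029 rad; a=sin²(Δφ/2)+cosφ1·cosφ2·sin²(Δλ/2)=0.2348094222; c=2·atan2(√a, √(1-a))=1.011746221; dist=6371·c=6445.835 ≈ 6445.8 km; running total=22192.8 km
Leg 3 bearing: y=sinΔλ·cosφ2=0.45785082, x=cosφ1·sinφ2-sinφ1·cosφ2·cosΔλ=-0.71349033; θ=atan2(y, x)=147.3115° ≈ 147.3°
Leg 4: φ1=-0.2110906, φ2=-0.1086223, Δφ=0.1024683, Δλ=3.2101876 rad; a=sin²(Δφ/2)+cosφ1·cosφ2·sin²(Δλ/2)=0.9735198668; c=2·atan2(√a, √(1-a))=2.814684569; dist=6371·c=17932.355 ≈ 17932.4 km; running total=40125.2 km
Leg 4 bearing: y=sinΔλ·cosφ2=-0.06813720, x=cosφ1·sinφ2-sinφ1·cosφ2·cosΔλ=-0.31380418; θ=atan2(y, x)=-167.7494° <0 so +360° → 192.2506° ≈ 192.3°
Leg 5: φ1=-0.1086223, φ2=0.8602344, Δφ=0.9688567, Δλ=-4.0136883 rad; a=sin²(Δφ/2)+cosφ1·cosφ2·sin²(Δλ/2)=0.7496247540; c=2·atan2(√a, √(1-a))=2.093528725; dist=6371·c=13337.872 ≈ 13337.9 km; running total=53463.1 km
Leg 5 bearing: y=sinΔλ·cosφ2=0.49942138, x=cosφ1·sinφ2-sinφ1·cosφ2·cosΔλ=0.70804535; θ=atan2(y, x)=35.1973° ≈ 35.2°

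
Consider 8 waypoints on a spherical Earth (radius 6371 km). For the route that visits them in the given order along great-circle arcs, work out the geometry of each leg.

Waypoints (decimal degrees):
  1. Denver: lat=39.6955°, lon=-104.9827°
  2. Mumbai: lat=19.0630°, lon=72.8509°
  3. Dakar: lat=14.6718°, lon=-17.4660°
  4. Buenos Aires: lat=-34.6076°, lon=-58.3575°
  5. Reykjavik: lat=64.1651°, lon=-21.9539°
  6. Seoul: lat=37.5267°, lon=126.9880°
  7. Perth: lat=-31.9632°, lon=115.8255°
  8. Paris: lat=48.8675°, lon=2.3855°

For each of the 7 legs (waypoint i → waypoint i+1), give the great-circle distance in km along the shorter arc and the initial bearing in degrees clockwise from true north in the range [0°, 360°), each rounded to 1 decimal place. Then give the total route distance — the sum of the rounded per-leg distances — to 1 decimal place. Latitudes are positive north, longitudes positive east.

Leg 1: φ1=0.6928172, φ2=0.3327121, Δφ=-0.3601051, Δλ=3.1037818 rad; a=sin²(Δφ/2)+cosφ1·cosφ2·sin²(Δλ/2)=0.7590633121; c=2·atan2(√a, √(1-a))=2.115455516; dist=6371·c=13477.567 ≈ 13477.6 km; running total=13477.6 km
Leg 1 bearing: y=sinΔλ·cosφ2=0.03572875, x=cosφ1·sinφ2-sinφ1·cosφ2·cosΔλ=0.85455735; θ=atan2(y, x)=2.3941° ≈ 2.4°
Leg 2: φ1=0.3327121, φ2=0.2560712, Δφ=-0.0766409, Δλ=-1.5763273 rad; a=sin²(Δφ/2)+cosφ1·cosφ2·sin²(Δλ/2)=0.4611666845; c=2·atan2(√a, √(1-a))=1.493051401; dist=6371·c=9512.230 ≈ 9512.2 km; running total=22989.8 km
Leg 2 bearing: y=sinΔλ·cosφ2=-0.96737773, x=cosφ1·sinφ2-sinφ1·cosφ2·cosΔλ=0.24113941; θ=atan2(y, x)=-76.0031° <0 so +360° → 283.9969° ≈ 284.0°
Leg 3: φ1=0.2560712, φ2=-0.6040166, Δφ=-0.8600878, Δλ=-0.7136913 rad; a=sin²(Δφ/2)+cosφ1·cosφ2·sin²(Δλ/2)=0.2709734179; c=2·atan2(√a, √(1-a))=1.094992469; dist=6371·c=6976.197 ≈ 6976.2 km; running total=29966.0 km
Leg 3 bearing: y=sinΔλ·cosφ2=-0.53879936, x=cosφ1·sinφ2-sinφ1·cosφ2·cosΔλ=-0.70702373; θ=atan2(y, x)=-142.6902° <0 so +360° → 217.3098° ≈ 217.3°
Leg 4: φ1=-0.6040166, φ2=1.1198923, Δφ=1.7239088, Δλ=0.6353627 rad; a=sin²(Δφ/2)+cosφ1·cosφ2·sin²(Δλ/2)=0.6112538331; c=2·atan2(√a, √(1-a))=1.795182193; dist=6371·c=11437.106 ≈ 11437.1 km; running total=41403.1 km
Leg 4 bearing: y=sinΔλ·cosφ2=0.25862178, x=cosφ1·sinφ2-sinφ1·cosφ2·cosΔλ=0.94000272; θ=atan2(y, x)=15.3831° ≈ 15.4°
Leg 5: φ1=1.1198923, φ2=0.6549645, Δφ=-0.4649278, Δλ=2.5995265 rad; a=sin²(Δφ/2)+cosφ1·cosφ2·sin²(Δλ/2)=0.3739043672; c=2·atan2(√a, √(1-a))=1.315852279; dist=6371·c=8383.295 ≈ 8383.3 km; running total=49786.4 km
Leg 5 bearing: y=sinΔλ·cosφ2=0.40915015, x=cosφ1·sinφ2-sinφ1·cosφ2·cosΔλ=0.87692401; θ=atan2(y, x)=25.0125° ≈ 25.0°
Leg 6: φ1=0.6549645, φ2=-0.5578631, Δφ=-1.2128276, Δλ=-0.1948224 rad; a=sin²(Δφ/2)+cosφ1·cosφ2·sin²(Δλ/2)=0.3311780384; c=2·atan2(√a, √(1-a))=1.226383629; dist=6371·c=7813.290 ≈ 7813.3 km; running total=57599.7 km
Leg 6 bearing: y=sinΔλ·cosφ2=-0.16424142, x=cosφ1·sinφ2-sinφ1·cosφ2·cosΔλ=-0.92683404; θ=atan2(y, x)=-169.9511° <0 so +360° → 190.0489° ≈ 190.0°
Leg 7: φ1=-0.5578631, φ2=0.8528988, Δφ=1.4107619, Δλ=-1.9799015 rad; a=sin²(Δφ/2)+cosφ1·cosφ2·sin²(Δλ/2)=0.8103571953; c=2·atan2(√a, √(1-a))=2.240449871; dist=6371·c=14273.906 ≈ 14273.9 km; running total=71873.6 km
Leg 7 bearing: y=sinΔλ·cosφ2=-0.60351883, x=cosφ1·sinφ2-sinφ1·cosφ2·cosΔλ=0.50047843; θ=atan2(y, x)=-50.3322° <0 so +360° → 309.6678° ≈ 309.7°

Leg 1: dist=13477.6 km, bearing=2.4°
Leg 2: dist=9512.2 km, bearing=284.0°
Leg 3: dist=6976.2 km, bearing=217.3°
Leg 4: dist=11437.1 km, bearing=15.4°
Leg 5: dist=8383.3 km, bearing=25.0°
Leg 6: dist=7813.3 km, bearing=190.0°
Leg 7: dist=14273.9 km, bearing=309.7°
Total: 71873.6 km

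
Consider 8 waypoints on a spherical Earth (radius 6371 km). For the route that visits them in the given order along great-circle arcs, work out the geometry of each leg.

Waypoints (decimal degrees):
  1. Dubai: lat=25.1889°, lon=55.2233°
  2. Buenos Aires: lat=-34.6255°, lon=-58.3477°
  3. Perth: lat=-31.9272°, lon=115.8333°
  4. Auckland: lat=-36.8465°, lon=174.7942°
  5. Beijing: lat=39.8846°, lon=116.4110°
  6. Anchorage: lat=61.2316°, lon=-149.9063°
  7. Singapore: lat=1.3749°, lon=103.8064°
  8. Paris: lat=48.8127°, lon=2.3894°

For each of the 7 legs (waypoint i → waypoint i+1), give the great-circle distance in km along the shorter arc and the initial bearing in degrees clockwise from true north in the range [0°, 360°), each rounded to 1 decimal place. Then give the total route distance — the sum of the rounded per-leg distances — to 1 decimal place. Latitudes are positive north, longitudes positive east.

Leg 1: φ1=0.4396292, φ2=-0.6043290, Δφ=-1.0439582, Δλ=-1.9821879 rad; a=sin²(Δφ/2)+cosφ1·cosφ2·sin²(Δλ/2)=0.7698005092; c=2·atan2(√a, √(1-a))=2.140759470; dist=6371·c=13638.779 ≈ 13638.8 km; running total=13638.8 km
Leg 1 bearing: y=sinΔλ·cosφ2=-0.75422648, x=cosφ1·sinφ2-sinφ1·cosφ2·cosΔλ=-0.37412988; θ=atan2(y, x)=-116.3835° <0 so +360° → 243.6165° ≈ 243.6°
Leg 2: φ1=-0.6043290, φ2=-0.5572348, Δφ=0.0470942, Δλ=3.0400319 rad; a=sin²(Δφ/2)+cosφ1·cosφ2·sin²(Δλ/2)=0.6971533260; c=2·atan2(√a, √(1-a))=1.976109579; dist=6371·c=12589.794 ≈ 12589.8 km; running total=26228.6 km
Leg 2 bearing: y=sinΔλ·cosφ2=0.08604857, x=cosφ1·sinφ2-sinφ1·cosφ2·cosΔλ=-0.91494148; θ=atan2(y, x)=174.6272° ≈ 174.6°
Leg 3: φ1=-0.5572348, φ2=-0.6430927, Δφ=-0.0858580, Δλ=1.0290618 rad; a=sin²(Δφ/2)+cosφ1·cosφ2·sin²(Δλ/2)=0.1663324682; c=2·atan2(√a, √(1-a))=0.840171562; dist=6371·c=5352.733 ≈ 5352.7 km; running total=31581.3 km
Leg 3 bearing: y=sinΔλ·cosφ2=0.68566238, x=cosφ1·sinφ2-sinφ1·cosφ2·cosΔλ=-0.29074217; θ=atan2(y, x)=112.9785° ≈ 113.0°
Leg 4: φ1=-0.6430927, φ2=0.6961176, Δφ=1.3392103, Δλ=-1.0189791 rad; a=sin²(Δφ/2)+cosφ1·cosφ2·sin²(Δλ/2)=0.5313127260; c=2·atan2(√a, √(1-a))=1.633462787; dist=6371·c=10406.791 ≈ 10406.8 km; running total=41988.1 km
Leg 4 bearing: y=sinΔλ·cosφ2=-0.65344412, x=cosφ1·sinφ2-sinφ1·cosφ2·cosΔλ=0.75437977; θ=atan2(y, x)=-40.8991° <0 so +360° → 319.1009° ≈ 319.1°
Leg 5: φ1=0.6961176, φ2=1.0686930, Δφ=0.3725754, Δλ=-4.6481137 rad; a=sin²(Δφ/2)+cosφ1·cosφ2·sin²(Δλ/2)=0.2308120613; c=2·atan2(√a, √(1-a))=1.002287680; dist=6371·c=6385.575 ≈ 6385.6 km; running total=48373.7 km
Leg 5 bearing: y=sinΔλ·cosφ2=0.48027650, x=cosφ1·sinφ2-sinφ1·cosφ2·cosΔλ=0.69244920; θ=atan2(y, x)=34.7448° ≈ 34.7°
Leg 6: φ1=1.0686930, φ2=0.0239965, Δφ=-1.0446965, Δλ=4.4281220 rad; a=sin²(Δφ/2)+cosφ1·cosφ2·sin²(Δλ/2)=0.5569513117; c=2·atan2(√a, √(1-a))=1.684946691; dist=6371·c=10734.795 ≈ 10734.8 km; running total=59108.5 km
Leg 6 bearing: y=sinΔλ·cosφ2=-0.95959113, x=cosφ1·sinφ2-sinφ1·cosφ2·cosΔλ=0.25731508; θ=atan2(y, x)=-74.9892° <0 so +360° → 285.0108° ≈ 285.0°
Leg 7: φ1=0.0239965, φ2=0.8519423, Δφ=0.8279458, Δλ=-1.7700606 rad; a=sin²(Δφ/2)+cosφ1·cosφ2·sin²(Δλ/2)=0.5561293592; c=2·atan2(√a, √(1-a))=1.683292173; dist=6371·c=10724.254 ≈ 10724.3 km; running total=69832.8 km
Leg 7 bearing: y=sinΔλ·cosφ2=-0.64549214, x=cosφ1·sinφ2-sinφ1·cosφ2·cosΔλ=0.75547196; θ=atan2(y, x)=-40.5113° <0 so +360° → 319.4887° ≈ 319.5°

Leg 1: dist=13638.8 km, bearing=243.6°
Leg 2: dist=12589.8 km, bearing=174.6°
Leg 3: dist=5352.7 km, bearing=113.0°
Leg 4: dist=10406.8 km, bearing=319.1°
Leg 5: dist=6385.6 km, bearing=34.7°
Leg 6: dist=10734.8 km, bearing=285.0°
Leg 7: dist=10724.3 km, bearing=319.5°
Total: 69832.8 km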